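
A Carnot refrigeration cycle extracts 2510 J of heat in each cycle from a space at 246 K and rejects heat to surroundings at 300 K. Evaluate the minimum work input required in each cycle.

W_in ≈ 551 J

COP_R = T_C/(T_H − T_C) = 246.00/54.00 = 4.5556.
W = Q_C/COP_R = 2510/4.5556 = 551 J.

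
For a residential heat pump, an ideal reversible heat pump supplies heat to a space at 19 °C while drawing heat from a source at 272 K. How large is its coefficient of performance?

COP_HP ≈ 14.50

T_H = 19 °C → 19 + 273.15 = 292.15 K.
Reversible heating COP: COP_HP = T_H/(T_H − T_C) = 292.15/(292.15 − 272.00) = 14.50.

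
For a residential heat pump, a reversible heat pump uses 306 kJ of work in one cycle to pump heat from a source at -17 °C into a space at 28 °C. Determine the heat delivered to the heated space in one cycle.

Q_H ≈ 2048 kJ

T_H = 28 °C → 28 + 273.15 = 301.15 K.
T_C = -17 °C → -17 + 273.15 = 256.15 K.
The Carnot heat-pump COP is COP_HP = T_H/(T_H − T_C) = 301.15/45.00 = 6.6922.
Q_H = COP_HP · W = 6.6922 × 306 = 2048 kJ.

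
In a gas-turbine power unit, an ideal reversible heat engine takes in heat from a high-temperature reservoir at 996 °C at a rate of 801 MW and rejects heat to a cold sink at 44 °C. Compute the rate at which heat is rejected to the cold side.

Q̇_C ≈ 200.2 MW

T_H = 996 °C → 996 + 273.15 = 1269.15 K.
T_C = 44 °C → 44 + 273.15 = 317.15 K.
For a reversible engine, η = 1 − T_C/T_H = 1 − 317.15/1269.15 = 0.7501.
For a reversible cycle Q_C/Q_H = T_C/T_H, so Q_C = 801 × 317.15/1269.15 = 200.2 MW.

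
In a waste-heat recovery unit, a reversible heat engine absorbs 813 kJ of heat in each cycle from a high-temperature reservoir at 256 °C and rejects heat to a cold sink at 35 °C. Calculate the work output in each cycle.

W ≈ 339.6 kJ

T_H = 256 °C → 256 + 273.15 = 529.15 K.
T_C = 35 °C → 35 + 273.15 = 308.15 K.
The Carnot efficiency is η = 1 − T_C/T_H = 1 − 308.15/529.15 = 0.4177.
W = η·Q_H = 0.4177 × 813 = 339.6 kJ.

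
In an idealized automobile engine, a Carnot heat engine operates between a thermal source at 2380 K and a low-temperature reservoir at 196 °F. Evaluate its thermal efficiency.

T_C = 196 °F → (196 − 32) × 5/9 = 91.11 °C = 364.26 K.
Since the cycle is reversible, η = 1 − T_C/T_H = 1 − 364.26/2380.00 = 0.847.

η ≈ 0.847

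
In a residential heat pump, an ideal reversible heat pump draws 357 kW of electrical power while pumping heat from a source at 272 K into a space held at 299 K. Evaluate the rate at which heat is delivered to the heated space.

The Carnot heat-pump COP is COP_HP = T_H/(T_H − T_C) = 299.00/27.00 = 11.0741.
Q_H = COP_HP · W = 11.0741 × 357 = 3950 kW.

Q̇_H ≈ 3950 kW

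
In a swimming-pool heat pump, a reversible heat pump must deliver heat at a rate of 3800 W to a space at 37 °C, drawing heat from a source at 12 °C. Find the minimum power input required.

Ẇ_in ≈ 306 W

T_H = 37 °C → 37 + 273.15 = 310.15 K.
T_C = 12 °C → 12 + 273.15 = 285.15 K.
For a reversible heat pump, COP_HP = T_H/(T_H − T_C) = 310.15/25.00 = 12.4060.
W = Q_H/COP_HP = 3800/12.4060 = 306 W.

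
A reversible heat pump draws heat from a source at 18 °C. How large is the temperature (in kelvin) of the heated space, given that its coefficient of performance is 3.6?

T_H ≈ 403.1 K

T_C = 18 °C → 18 + 273.15 = 291.15 K.
COP_HP = T_H/(T_H − T_C) ⇒ T_H = T_C·COP_HP/(COP_HP − 1) = 291.15 × 3.6/(3.6 − 1) = 403.1 K.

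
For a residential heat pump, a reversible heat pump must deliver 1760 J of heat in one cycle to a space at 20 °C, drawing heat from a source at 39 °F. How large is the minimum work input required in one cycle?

W_in ≈ 96.73 J

T_H = 20 °C → 20 + 273.15 = 293.15 K.
T_C = 39 °F → (39 − 32) × 5/9 = 3.89 °C = 277.04 K.
For a reversible heat pump, COP_HP = T_H/(T_H − T_C) = 293.15/16.11 = 18.1955.
W = Q_H/COP_HP = 1760/18.1955 = 96.73 J.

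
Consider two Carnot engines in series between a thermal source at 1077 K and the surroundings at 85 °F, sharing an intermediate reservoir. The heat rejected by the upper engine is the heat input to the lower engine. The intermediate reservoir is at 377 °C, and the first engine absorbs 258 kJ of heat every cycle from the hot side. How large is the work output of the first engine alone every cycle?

T_C = 85 °F → (85 − 32) × 5/9 = 29.44 °C = 302.59 K.
T_m = 377 °C → 377 + 273.15 = 650.15 K.
First-stage efficiency η₁ = 1 − T_m/T_H = 1 − 650.15/1077.00 = 0.3963.
W₁ = η₁·Q_H = 0.3963 × 258 = 102 kJ.

W₁ ≈ 102 kJ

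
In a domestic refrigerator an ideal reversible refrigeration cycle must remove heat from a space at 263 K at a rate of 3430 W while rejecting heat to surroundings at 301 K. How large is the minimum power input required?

Carnot COP: COP_R = T_C/(T_H − T_C) = 263.00/38.00 = 6.9211.
W = Q_C/COP_R = 3430/6.9211 = 495.6 W.

Ẇ_in ≈ 495.6 W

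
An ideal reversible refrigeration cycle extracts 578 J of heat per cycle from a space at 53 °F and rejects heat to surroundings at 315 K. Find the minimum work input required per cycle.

T_C = 53 °F → (53 − 32) × 5/9 = 11.67 °C = 284.82 K.
Carnot COP: COP_R = T_C/(T_H − T_C) = 284.82/30.18 = 9.4362.
W = Q_C/COP_R = 578/9.4362 = 61.25 J.

W_in ≈ 61.25 J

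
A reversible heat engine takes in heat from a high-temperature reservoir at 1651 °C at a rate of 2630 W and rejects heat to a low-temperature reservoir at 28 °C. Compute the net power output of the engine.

T_H = 1651 °C → 1651 + 273.15 = 1924.15 K.
T_C = 28 °C → 28 + 273.15 = 301.15 K.
The Carnot efficiency is η = 1 − T_C/T_H = 1 − 301.15/1924.15 = 0.8435.
W = η·Q_H = 0.8435 × 2630 = 2218 W.

Ẇ ≈ 2218 W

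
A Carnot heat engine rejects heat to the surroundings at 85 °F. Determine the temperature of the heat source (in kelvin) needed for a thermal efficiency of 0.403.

T_H ≈ 507 K

T_C = 85 °F → (85 − 32) × 5/9 = 29.44 °C = 302.59 K.
From η = 1 − T_C/T_H, solving for T_H gives T_H = T_C/(1 − η) = 302.59/(1 − 0.403) = 507 K.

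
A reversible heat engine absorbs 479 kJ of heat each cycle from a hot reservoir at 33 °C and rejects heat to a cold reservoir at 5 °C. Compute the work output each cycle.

T_H = 33 °C → 33 + 273.15 = 306.15 K.
T_C = 5 °C → 5 + 273.15 = 278.15 K.
η_rev = 1 − T_C/T_H = 1 − 278.15/306.15 = 0.0915.
W = η·Q_H = 0.0915 × 479 = 43.8 kJ.

W ≈ 43.8 kJ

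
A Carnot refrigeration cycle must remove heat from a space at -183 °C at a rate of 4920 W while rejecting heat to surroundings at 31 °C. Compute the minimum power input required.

T_H = 31 °C → 31 + 273.15 = 304.15 K.
T_C = -183 °C → -183 + 273.15 = 90.15 K.
For a reversible refrigerator, COP_R = T_C/(T_H − T_C) = 90.15/214.00 = 0.4213.
W = Q_C/COP_R = 4920/0.4213 = 11700 W.

Ẇ_in ≈ 11700 W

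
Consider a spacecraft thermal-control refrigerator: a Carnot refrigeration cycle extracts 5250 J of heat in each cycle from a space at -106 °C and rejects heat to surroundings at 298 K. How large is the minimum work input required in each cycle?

T_C = -106 °C → -106 + 273.15 = 167.15 K.
Carnot COP: COP_R = T_C/(T_H − T_C) = 167.15/130.85 = 1.2774.
W = Q_C/COP_R = 5250/1.2774 = 4110 J.

W_in ≈ 4110 J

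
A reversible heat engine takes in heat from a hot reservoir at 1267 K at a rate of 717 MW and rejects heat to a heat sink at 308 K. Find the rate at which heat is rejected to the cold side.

Carnot efficiency: η = 1 − T_C/T_H = 1 − 308.00/1267.00 = 0.7569.
For a reversible cycle Q_C/Q_H = T_C/T_H, so Q_C = 717 × 308.00/1267.00 = 174.3 MW.

Q̇_C ≈ 174.3 MW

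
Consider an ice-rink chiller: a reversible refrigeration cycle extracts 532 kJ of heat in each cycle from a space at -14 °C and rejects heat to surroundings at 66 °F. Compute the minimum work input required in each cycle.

W_in ≈ 67.5 kJ

T_H = 66 °F → (66 − 32) × 5/9 = 18.89 °C = 292.04 K.
T_C = -14 °C → -14 + 273.15 = 259.15 K.
The reversible coefficient of performance is COP_R = T_C/(T_H − T_C) = 259.15/32.89 = 7.8796.
W = Q_C/COP_R = 532/7.8796 = 67.5 kJ.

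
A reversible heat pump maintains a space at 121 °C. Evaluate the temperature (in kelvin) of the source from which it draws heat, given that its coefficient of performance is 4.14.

T_C ≈ 299 K

T_H = 121 °C → 121 + 273.15 = 394.15 K.
COP_HP = T_H/(T_H − T_C) ⇒ T_C = T_H·(COP_HP − 1)/COP_HP = 394.15 × (4.14 − 1)/4.14 = 299 K.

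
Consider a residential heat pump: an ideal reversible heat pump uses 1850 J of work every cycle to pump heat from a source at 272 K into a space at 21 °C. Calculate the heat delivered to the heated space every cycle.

Q_H ≈ 24600 J

T_H = 21 °C → 21 + 273.15 = 294.15 K.
The Carnot heat-pump COP is COP_HP = T_H/(T_H − T_C) = 294.15/22.15 = 13.2799.
Q_H = COP_HP · W = 13.2799 × 1850 = 24600 J.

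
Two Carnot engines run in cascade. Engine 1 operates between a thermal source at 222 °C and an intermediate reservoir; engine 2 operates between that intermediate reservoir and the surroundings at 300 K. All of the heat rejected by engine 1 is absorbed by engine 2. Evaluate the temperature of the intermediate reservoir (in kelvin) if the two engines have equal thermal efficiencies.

T_m ≈ 385 K

T_H = 222 °C → 222 + 273.15 = 495.15 K.
Equal efficiencies require 1 − T_m/T_H = 1 − T_C/T_m, i.e. T_m/T_H = T_C/T_m, so T_m = √(T_H·T_C) = √(495.15 × 300.00) = 385 K.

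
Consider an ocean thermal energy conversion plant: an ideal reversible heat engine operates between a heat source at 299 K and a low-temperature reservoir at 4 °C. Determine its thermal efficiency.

η ≈ 0.0731

T_C = 4 °C → 4 + 273.15 = 277.15 K.
The Carnot efficiency is η = 1 − T_C/T_H = 1 − 277.15/299.00 = 0.0731.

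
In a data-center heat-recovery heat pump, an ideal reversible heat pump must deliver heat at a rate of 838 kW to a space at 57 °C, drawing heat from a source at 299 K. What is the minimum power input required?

Ẇ_in ≈ 79.1 kW

T_H = 57 °C → 57 + 273.15 = 330.15 K.
For a reversible heat pump, COP_HP = T_H/(T_H − T_C) = 330.15/31.15 = 10.5987.
W = Q_H/COP_HP = 838/10.5987 = 79.1 kW.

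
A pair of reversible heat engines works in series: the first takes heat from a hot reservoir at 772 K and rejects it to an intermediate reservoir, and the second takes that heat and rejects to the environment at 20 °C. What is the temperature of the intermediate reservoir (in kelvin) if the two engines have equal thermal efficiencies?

T_C = 20 °C → 20 + 273.15 = 293.15 K.
Equal efficiencies require 1 − T_m/T_H = 1 − T_C/T_m, i.e. T_m/T_H = T_C/T_m, so T_m = √(T_H·T_C) = √(772.00 × 293.15) = 475.7 K.

T_m ≈ 475.7 K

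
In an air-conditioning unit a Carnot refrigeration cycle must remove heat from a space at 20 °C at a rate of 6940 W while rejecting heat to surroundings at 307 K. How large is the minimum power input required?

T_C = 20 °C → 20 + 273.15 = 293.15 K.
Carnot COP: COP_R = T_C/(T_H − T_C) = 293.15/13.85 = 21.1661.
W = Q_C/COP_R = 6940/21.1661 = 328 W.

Ẇ_in ≈ 328 W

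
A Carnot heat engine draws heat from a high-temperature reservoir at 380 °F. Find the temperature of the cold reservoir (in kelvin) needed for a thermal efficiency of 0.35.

T_C ≈ 303 K

T_H = 380 °F → (380 − 32) × 5/9 = 193.33 °C = 466.48 K.
From η = 1 − T_C/T_H, T_C = T_H·(1 − η) = 466.48 × (1 − 0.35) = 303 K.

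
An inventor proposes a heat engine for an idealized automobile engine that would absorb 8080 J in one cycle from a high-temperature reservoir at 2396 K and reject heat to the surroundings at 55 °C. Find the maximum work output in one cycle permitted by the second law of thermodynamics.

T_C = 55 °C → 55 + 273.15 = 328.15 K.
The upper bound on efficiency is η_max = 1 − T_C/T_H = 1 − 328.15/2396.00 = 0.8630.
W_max = η_max · Q_H = 0.8630 × 8080 = 6970 J.

W_max ≈ 6970 J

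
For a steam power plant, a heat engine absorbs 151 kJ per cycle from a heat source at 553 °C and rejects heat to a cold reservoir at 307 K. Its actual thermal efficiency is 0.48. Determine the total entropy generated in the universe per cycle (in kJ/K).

T_H = 553 °C → 553 + 273.15 = 826.15 K.
W = η·Q_H = 0.48 × 151 = 72.48 kJ, so Q_C = Q_H − W = 78.52 kJ.
Entropy balance on the reservoirs: −Q_H/T_H = -0.1828 kJ/K, +Q_C/T_C = 0.2558 kJ/K.
ΔS_univ = −Q_H/T_H + Q_C/T_C = 0.0730 kJ/K (> 0, since η = 0.48 < η_Carnot = 0.628).

ΔS_univ ≈ 0.0730 kJ/K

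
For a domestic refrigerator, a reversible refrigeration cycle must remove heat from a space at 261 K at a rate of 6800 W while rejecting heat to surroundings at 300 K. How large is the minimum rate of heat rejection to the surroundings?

For a reversible cycle Q_H/Q_C = T_H/T_C, so Q_H = Q_C·T_H/T_C = 6800 × 300.00/261.00 = 7820 W.

Q̇_H ≈ 7820 W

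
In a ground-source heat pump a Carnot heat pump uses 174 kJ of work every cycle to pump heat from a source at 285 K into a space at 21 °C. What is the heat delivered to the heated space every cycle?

Q_H ≈ 5594 kJ

T_H = 21 °C → 21 + 273.15 = 294.15 K.
COP_HP = T_H/(T_H − T_C) = 294.15/9.15 = 32.1475.
Q_H = COP_HP · W = 32.1475 × 174 = 5594 kJ.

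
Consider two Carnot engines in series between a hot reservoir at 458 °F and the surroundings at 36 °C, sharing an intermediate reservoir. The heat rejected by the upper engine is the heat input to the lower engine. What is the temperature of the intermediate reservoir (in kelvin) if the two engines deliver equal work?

T_m ≈ 409.5 K

T_H = 458 °F → (458 − 32) × 5/9 = 236.67 °C = 509.82 K.
T_C = 36 °C → 36 + 273.15 = 309.15 K.
For reversible stages Q_m = Q_H·(T_m/T_H). Setting W₁ = Q_H(1 − T_m/T_H) equal to W₂ = Q_m(1 − T_C/T_m) = Q_H·(T_m − T_C)/T_H gives T_H − T_m = T_m − T_C, so T_m = (T_H + T_C)/2 = (509.82 + 309.15)/2 = 409.5 K.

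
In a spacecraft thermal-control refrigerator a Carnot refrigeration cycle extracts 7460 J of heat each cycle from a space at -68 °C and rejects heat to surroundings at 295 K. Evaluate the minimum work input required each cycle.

T_C = -68 °C → -68 + 273.15 = 205.15 K.
The reversible coefficient of performance is COP_R = T_C/(T_H − T_C) = 205.15/89.85 = 2.2832.
W = Q_C/COP_R = 7460/2.2832 = 3267 J.

W_in ≈ 3267 J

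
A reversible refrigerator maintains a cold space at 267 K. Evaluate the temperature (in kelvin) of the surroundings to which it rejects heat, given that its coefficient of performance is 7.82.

COP_R = T_C/(T_H − T_C) ⇒ T_H = T_C·(1 + 1/COP_R) = 267.00 × (1 + 1/7.82) = 301 K.

T_H ≈ 301 K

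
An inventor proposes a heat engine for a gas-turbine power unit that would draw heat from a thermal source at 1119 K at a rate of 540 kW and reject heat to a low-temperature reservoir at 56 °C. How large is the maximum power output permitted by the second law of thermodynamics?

Ẇ_max ≈ 381 kW

T_C = 56 °C → 56 + 273.15 = 329.15 K.
The second-law ceiling is the Carnot efficiency, η_max = 1 − T_C/T_H = 1 − 329.15/1119.00 = 0.7059.
W_max = η_max · Q_H = 0.7059 × 540 = 381 kW.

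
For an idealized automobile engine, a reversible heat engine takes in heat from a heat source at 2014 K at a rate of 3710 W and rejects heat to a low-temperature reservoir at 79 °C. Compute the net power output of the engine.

Ẇ ≈ 3060 W

T_C = 79 °C → 79 + 273.15 = 352.15 K.
For a reversible engine, η = 1 − T_C/T_H = 1 − 352.15/2014.00 = 0.8251.
W = η·Q_H = 0.8251 × 3710 = 3060 W.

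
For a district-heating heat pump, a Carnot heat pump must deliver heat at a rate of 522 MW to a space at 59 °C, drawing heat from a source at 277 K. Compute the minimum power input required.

Ẇ_in ≈ 86.7 MW

T_H = 59 °C → 59 + 273.15 = 332.15 K.
For a reversible heat pump, COP_HP = T_H/(T_H − T_C) = 332.15/55.15 = 6.0227.
W = Q_H/COP_HP = 522/6.0227 = 86.7 MW.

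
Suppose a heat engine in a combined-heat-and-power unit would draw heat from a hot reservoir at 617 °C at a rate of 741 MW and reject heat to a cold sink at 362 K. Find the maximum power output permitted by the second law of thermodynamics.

Ẇ_max ≈ 440 MW

T_H = 617 °C → 617 + 273.15 = 890.15 K.
The upper bound on efficiency is η_max = 1 − T_C/T_H = 1 − 362.00/890.15 = 0.5933.
W_max = η_max · Q_H = 0.5933 × 741 = 440 MW.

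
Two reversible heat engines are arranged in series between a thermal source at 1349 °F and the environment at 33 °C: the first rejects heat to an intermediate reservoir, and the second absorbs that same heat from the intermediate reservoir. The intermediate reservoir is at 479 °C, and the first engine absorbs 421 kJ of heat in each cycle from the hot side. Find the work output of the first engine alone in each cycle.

W₁ ≈ 106 kJ

T_H = 1349 °F → (1349 − 32) × 5/9 = 731.67 °C = 1004.82 K.
T_C = 33 °C → 33 + 273.15 = 306.15 K.
T_m = 479 °C → 479 + 273.15 = 752.15 K.
First-stage efficiency η₁ = 1 − T_m/T_H = 1 − 752.15/1004.82 = 0.2515.
W₁ = η₁·Q_H = 0.2515 × 421 = 106 kJ.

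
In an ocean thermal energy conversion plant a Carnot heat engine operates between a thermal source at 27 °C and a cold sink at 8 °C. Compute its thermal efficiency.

T_H = 27 °C → 27 + 273.15 = 300.15 K.
T_C = 8 °C → 8 + 273.15 = 281.15 K.
Since the cycle is reversible, η = 1 − T_C/T_H = 1 − 281.15/300.15 = 0.06330.

η ≈ 0.06330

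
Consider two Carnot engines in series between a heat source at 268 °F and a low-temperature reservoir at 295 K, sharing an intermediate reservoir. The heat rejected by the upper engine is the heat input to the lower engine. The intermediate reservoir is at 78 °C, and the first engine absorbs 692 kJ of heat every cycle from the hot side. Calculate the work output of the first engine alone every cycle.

W₁ ≈ 90.9 kJ

T_H = 268 °F → (268 − 32) × 5/9 = 131.11 °C = 404.26 K.
T_m = 78 °C → 78 + 273.15 = 351.15 K.
First-stage efficiency η₁ = 1 − T_m/T_H = 1 − 351.15/404.26 = 0.1314.
W₁ = η₁·Q_H = 0.1314 × 692 = 90.9 kJ.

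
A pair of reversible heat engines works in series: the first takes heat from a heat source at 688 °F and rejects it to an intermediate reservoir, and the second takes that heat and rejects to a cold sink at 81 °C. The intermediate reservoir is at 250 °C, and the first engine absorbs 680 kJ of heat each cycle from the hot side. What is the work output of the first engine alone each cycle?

W₁ ≈ 122 kJ

T_H = 688 °F → (688 − 32) × 5/9 = 364.44 °C = 637.59 K.
T_C = 81 °C → 81 + 273.15 = 354.15 K.
T_m = 250 °C → 250 + 273.15 = 523.15 K.
First-stage efficiency η₁ = 1 − T_m/T_H = 1 − 523.15/637.59 = 0.1795.
W₁ = η₁·Q_H = 0.1795 × 680 = 122 kJ.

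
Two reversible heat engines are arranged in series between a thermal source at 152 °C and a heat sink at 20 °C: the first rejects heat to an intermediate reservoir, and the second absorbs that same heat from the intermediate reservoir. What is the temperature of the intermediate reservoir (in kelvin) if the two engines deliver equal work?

T_H = 152 °C → 152 + 273.15 = 425.15 K.
T_C = 20 °C → 20 + 273.15 = 293.15 K.
For reversible stages Q_m = Q_H·(T_m/T_H). Setting W₁ = Q_H(1 − T_m/T_H) equal to W₂ = Q_m(1 − T_C/T_m) = Q_H·(T_m − T_C)/T_H gives T_H − T_m = T_m − T_C, so T_m = (T_H + T_C)/2 = (425.15 + 293.15)/2 = 359 K.

T_m ≈ 359 K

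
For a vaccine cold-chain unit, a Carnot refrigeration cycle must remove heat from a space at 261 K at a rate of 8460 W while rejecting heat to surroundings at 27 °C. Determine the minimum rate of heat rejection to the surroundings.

Q̇_H ≈ 9730 W

T_H = 27 °C → 27 + 273.15 = 300.15 K.
For a reversible cycle Q_H/Q_C = T_H/T_C, so Q_H = Q_C·T_H/T_C = 8460 × 300.15/261.00 = 9730 W.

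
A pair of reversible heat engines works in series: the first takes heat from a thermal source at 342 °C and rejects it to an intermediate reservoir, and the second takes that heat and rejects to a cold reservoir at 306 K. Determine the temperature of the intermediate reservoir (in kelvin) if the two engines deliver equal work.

T_m ≈ 460.6 K

T_H = 342 °C → 342 + 273.15 = 615.15 K.
For reversible stages Q_m = Q_H·(T_m/T_H). Setting W₁ = Q_H(1 − T_m/T_H) equal to W₂ = Q_m(1 − T_C/T_m) = Q_H·(T_m − T_C)/T_H gives T_H − T_m = T_m − T_C, so T_m = (T_H + T_C)/2 = (615.15 + 306.00)/2 = 460.6 K.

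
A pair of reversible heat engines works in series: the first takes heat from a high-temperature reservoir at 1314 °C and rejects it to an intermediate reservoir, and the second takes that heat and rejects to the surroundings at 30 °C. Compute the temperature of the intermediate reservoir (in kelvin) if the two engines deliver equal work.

T_m ≈ 945.2 K

T_H = 1314 °C → 1314 + 273.15 = 1587.15 K.
T_C = 30 °C → 30 + 273.15 = 303.15 K.
For reversible stages Q_m = Q_H·(T_m/T_H). Setting W₁ = Q_H(1 − T_m/T_H) equal to W₂ = Q_m(1 − T_C/T_m) = Q_H·(T_m − T_C)/T_H gives T_H − T_m = T_m − T_C, so T_m = (T_H + T_C)/2 = (1587.15 + 303.15)/2 = 945.2 K.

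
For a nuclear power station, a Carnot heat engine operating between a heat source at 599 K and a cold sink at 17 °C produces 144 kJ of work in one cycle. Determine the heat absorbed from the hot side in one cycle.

T_C = 17 °C → 17 + 273.15 = 290.15 K.
Since the cycle is reversible, η = 1 − T_C/T_H = 1 − 290.15/599.00 = 0.5156.
Q_H = W/η = 144/0.5156 = 279 kJ.

Q_H ≈ 279 kJ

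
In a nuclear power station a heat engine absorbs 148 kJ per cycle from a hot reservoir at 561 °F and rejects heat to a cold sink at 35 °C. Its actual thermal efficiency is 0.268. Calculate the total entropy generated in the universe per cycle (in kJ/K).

T_H = 561 °F → (561 − 32) × 5/9 = 293.89 °C = 567.04 K.
T_C = 35 °C → 35 + 273.15 = 308.15 K.
W = η·Q_H = 0.268 × 148 = 39.66 kJ, so Q_C = Q_H − W = 108.3 kJ.
Entropy balance on the reservoirs: −Q_H/T_H = -0.2610 kJ/K, +Q_C/T_C = 0.3516 kJ/K.
ΔS_univ = −Q_H/T_H + Q_C/T_C = 0.0906 kJ/K (> 0, since η = 0.268 < η_Carnot = 0.457).

ΔS_univ ≈ 0.0906 kJ/K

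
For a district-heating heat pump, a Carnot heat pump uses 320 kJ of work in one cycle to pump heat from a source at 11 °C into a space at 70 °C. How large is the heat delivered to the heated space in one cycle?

Q_H ≈ 1860 kJ

T_H = 70 °C → 70 + 273.15 = 343.15 K.
T_C = 11 °C → 11 + 273.15 = 284.15 K.
The Carnot heat-pump COP is COP_HP = T_H/(T_H − T_C) = 343.15/59.00 = 5.8161.
Q_H = COP_HP · W = 5.8161 × 320 = 1860 kJ.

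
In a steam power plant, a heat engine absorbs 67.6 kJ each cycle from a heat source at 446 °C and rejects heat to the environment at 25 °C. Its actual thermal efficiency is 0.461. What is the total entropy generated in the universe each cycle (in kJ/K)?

T_H = 446 °C → 446 + 273.15 = 719.15 K.
T_C = 25 °C → 25 + 273.15 = 298.15 K.
W = η·Q_H = 0.461 × 67.6 = 31.16 kJ, so Q_C = Q_H − W = 36.44 kJ.
Entropy balance on the reservoirs: −Q_H/T_H = -0.09400 kJ/K, +Q_C/T_C = 0.1222 kJ/K.
ΔS_univ = −Q_H/T_H + Q_C/T_C = 0.0282 kJ/K (> 0, since η = 0.461 < η_Carnot = 0.585).

ΔS_univ ≈ 0.0282 kJ/K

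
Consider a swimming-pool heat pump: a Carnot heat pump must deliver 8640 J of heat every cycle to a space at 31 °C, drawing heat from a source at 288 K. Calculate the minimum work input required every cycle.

W_in ≈ 459 J

T_H = 31 °C → 31 + 273.15 = 304.15 K.
Reversible heating COP: COP_HP = T_H/(T_H − T_C) = 304.15/16.15 = 18.8328.
W = Q_H/COP_HP = 8640/18.8328 = 459 J.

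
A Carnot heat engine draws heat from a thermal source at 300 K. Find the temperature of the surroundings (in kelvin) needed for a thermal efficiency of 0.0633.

T_C ≈ 281 K

From η = 1 − T_C/T_H, T_C = T_H·(1 − η) = 300.00 × (1 − 0.0633) = 281 K.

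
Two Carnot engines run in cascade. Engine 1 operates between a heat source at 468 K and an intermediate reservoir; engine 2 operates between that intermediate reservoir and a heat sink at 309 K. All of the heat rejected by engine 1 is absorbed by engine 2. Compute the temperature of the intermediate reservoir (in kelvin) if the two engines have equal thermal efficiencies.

T_m ≈ 380 K

Equal efficiencies require 1 − T_m/T_H = 1 − T_C/T_m, i.e. T_m/T_H = T_C/T_m, so T_m = √(T_H·T_C) = √(468.00 × 309.00) = 380 K.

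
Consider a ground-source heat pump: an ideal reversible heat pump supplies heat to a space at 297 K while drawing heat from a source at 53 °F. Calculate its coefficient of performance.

COP_HP ≈ 24.38

T_C = 53 °F → (53 − 32) × 5/9 = 11.67 °C = 284.82 K.
For a reversible heat pump, COP_HP = T_H/(T_H − T_C) = 297.00/(297.00 − 284.82) = 24.38.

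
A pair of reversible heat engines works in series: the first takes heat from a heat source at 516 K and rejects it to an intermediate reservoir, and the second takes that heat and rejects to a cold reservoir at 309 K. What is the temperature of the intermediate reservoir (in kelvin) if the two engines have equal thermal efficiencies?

T_m ≈ 399 K

Equal efficiencies require 1 − T_m/T_H = 1 − T_C/T_m, i.e. T_m/T_H = T_C/T_m, so T_m = √(T_H·T_C) = √(516.00 × 309.00) = 399 K.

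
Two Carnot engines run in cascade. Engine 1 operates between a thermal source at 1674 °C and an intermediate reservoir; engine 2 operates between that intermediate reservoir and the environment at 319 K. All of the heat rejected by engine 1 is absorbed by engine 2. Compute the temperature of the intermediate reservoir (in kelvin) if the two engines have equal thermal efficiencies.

T_H = 1674 °C → 1674 + 273.15 = 1947.15 K.
Equal efficiencies require 1 − T_m/T_H = 1 − T_C/T_m, i.e. T_m/T_H = T_C/T_m, so T_m = √(T_H·T_C) = √(1947.15 × 319.00) = 788 K.

T_m ≈ 788 K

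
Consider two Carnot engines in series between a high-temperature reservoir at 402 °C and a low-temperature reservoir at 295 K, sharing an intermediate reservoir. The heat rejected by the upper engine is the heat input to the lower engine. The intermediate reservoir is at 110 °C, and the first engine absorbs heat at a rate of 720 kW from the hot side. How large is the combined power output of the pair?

Ẇ_total ≈ 405 kW

T_H = 402 °C → 402 + 273.15 = 675.15 K.
Two reversible stages in series are equivalent to a single Carnot engine between T_H and T_C, so η_total = 1 − T_C/T_H = 1 − 295.00/675.15 = 0.5631.
W_total = η_total · Q_H = 0.5631 × 720 = 405 kW.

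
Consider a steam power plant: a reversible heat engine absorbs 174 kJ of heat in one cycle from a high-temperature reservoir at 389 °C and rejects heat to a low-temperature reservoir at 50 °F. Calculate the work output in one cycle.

W ≈ 99.59 kJ

T_H = 389 °C → 389 + 273.15 = 662.15 K.
T_C = 50 °F → (50 − 32) × 5/9 = 10.00 °C = 283.15 K.
For a reversible engine, η = 1 − T_C/T_H = 1 − 283.15/662.15 = 0.5724.
W = η·Q_H = 0.5724 × 174 = 99.59 kJ.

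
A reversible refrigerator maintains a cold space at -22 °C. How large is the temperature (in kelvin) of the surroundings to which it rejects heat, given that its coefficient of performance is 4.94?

T_C = -22 °C → -22 + 273.15 = 251.15 K.
COP_R = T_C/(T_H − T_C) ⇒ T_H = T_C·(1 + 1/COP_R) = 251.15 × (1 + 1/4.94) = 302.0 K.

T_H ≈ 302.0 K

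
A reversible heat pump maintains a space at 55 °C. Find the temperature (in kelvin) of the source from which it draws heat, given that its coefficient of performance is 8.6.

T_H = 55 °C → 55 + 273.15 = 328.15 K.
COP_HP = T_H/(T_H − T_C) ⇒ T_C = T_H·(COP_HP − 1)/COP_HP = 328.15 × (8.6 − 1)/8.6 = 290 K.

T_C ≈ 290 K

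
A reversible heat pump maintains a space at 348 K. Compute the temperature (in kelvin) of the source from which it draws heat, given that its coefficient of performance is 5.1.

COP_HP = T_H/(T_H − T_C) ⇒ T_C = T_H·(COP_HP − 1)/COP_HP = 348.00 × (5.1 − 1)/5.1 = 279.8 K.

T_C ≈ 279.8 K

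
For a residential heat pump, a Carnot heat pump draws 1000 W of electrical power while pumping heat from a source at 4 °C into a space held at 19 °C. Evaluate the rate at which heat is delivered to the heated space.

Q̇_H ≈ 19500 W

T_H = 19 °C → 19 + 273.15 = 292.15 K.
T_C = 4 °C → 4 + 273.15 = 277.15 K.
COP_HP = T_H/(T_H − T_C) = 292.15/15.00 = 19.4767.
Q_H = COP_HP · W = 19.4767 × 1000 = 19500 W.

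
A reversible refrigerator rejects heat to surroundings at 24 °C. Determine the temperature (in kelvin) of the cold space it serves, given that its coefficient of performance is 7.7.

T_H = 24 °C → 24 + 273.15 = 297.15 K.
COP_R = T_C/(T_H − T_C) ⇒ T_C = T_H·COP_R/(1 + COP_R) = 297.15 × 7.7/(1 + 7.7) = 263 K.

T_C ≈ 263 K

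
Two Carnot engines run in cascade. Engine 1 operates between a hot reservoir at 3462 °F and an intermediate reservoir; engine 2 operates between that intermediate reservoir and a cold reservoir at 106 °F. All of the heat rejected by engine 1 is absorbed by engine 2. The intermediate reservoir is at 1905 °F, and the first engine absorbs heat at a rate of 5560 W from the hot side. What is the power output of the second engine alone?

T_H = 3462 °F → (3462 − 32) × 5/9 = 1905.56 °C = 2178.71 K.
T_C = 106 °F → (106 − 32) × 5/9 = 41.11 °C = 314.26 K.
T_m = 1905 °F → (1905 − 32) × 5/9 = 1040.56 °C = 1313.71 K.
Heat entering the second stage: Q_m = Q_H·(T_m/T_H) = 5560 × 1313.71/2178.71 = 3350 W.
Second-stage efficiency η₂ = 1 − T_C/T_m = 1 − 314.26/1313.71 = 0.7608, so W₂ = η₂·Q_m = 2550 W.

Ẇ₂ ≈ 2550 W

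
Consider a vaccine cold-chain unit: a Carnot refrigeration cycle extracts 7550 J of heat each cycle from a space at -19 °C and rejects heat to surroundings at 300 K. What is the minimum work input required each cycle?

T_C = -19 °C → -19 + 273.15 = 254.15 K.
COP_R = T_C/(T_H − T_C) = 254.15/45.85 = 5.5431.
W = Q_C/COP_R = 7550/5.5431 = 1360 J.

W_in ≈ 1360 J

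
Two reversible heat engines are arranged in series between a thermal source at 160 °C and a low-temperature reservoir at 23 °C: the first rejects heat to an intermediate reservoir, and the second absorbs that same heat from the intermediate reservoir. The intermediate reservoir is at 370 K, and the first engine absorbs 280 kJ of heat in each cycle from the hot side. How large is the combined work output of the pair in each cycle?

W_total ≈ 88.6 kJ

T_H = 160 °C → 160 + 273.15 = 433.15 K.
T_C = 23 °C → 23 + 273.15 = 296.15 K.
Two reversible stages in series are equivalent to a single Carnot engine between T_H and T_C, so η_total = 1 − T_C/T_H = 1 − 296.15/433.15 = 0.3163.
W_total = η_total · Q_H = 0.3163 × 280 = 88.6 kJ.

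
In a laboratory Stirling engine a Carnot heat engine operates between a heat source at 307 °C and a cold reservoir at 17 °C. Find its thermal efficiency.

η ≈ 0.500

T_H = 307 °C → 307 + 273.15 = 580.15 K.
T_C = 17 °C → 17 + 273.15 = 290.15 K.
For a reversible engine, η = 1 − T_C/T_H = 1 − 290.15/580.15 = 0.500.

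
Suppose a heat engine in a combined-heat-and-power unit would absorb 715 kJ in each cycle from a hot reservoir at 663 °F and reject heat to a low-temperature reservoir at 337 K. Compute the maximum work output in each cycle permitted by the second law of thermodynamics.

T_H = 663 °F → (663 − 32) × 5/9 = 350.56 °C = 623.71 K.
The upper bound on efficiency is η_max = 1 − T_C/T_H = 1 − 337.00/623.71 = 0.4597.
W_max = η_max · Q_H = 0.4597 × 715 = 329 kJ.

W_max ≈ 329 kJ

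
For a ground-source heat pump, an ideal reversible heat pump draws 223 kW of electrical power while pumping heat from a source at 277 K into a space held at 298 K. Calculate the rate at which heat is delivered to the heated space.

Q̇_H ≈ 3160 kW

The Carnot heat-pump COP is COP_HP = T_H/(T_H − T_C) = 298.00/21.00 = 14.1905.
Q_H = COP_HP · W = 14.1905 × 223 = 3160 kW.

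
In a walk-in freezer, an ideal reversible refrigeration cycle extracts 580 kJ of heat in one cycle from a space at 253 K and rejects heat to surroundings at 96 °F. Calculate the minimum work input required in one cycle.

W_in ≈ 128 kJ

T_H = 96 °F → (96 − 32) × 5/9 = 35.56 °C = 308.71 K.
The reversible coefficient of performance is COP_R = T_C/(T_H − T_C) = 253.00/55.71 = 4.5417.
W = Q_C/COP_R = 580/4.5417 = 128 kJ.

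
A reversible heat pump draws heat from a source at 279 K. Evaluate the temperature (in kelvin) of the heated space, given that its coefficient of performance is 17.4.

COP_HP = T_H/(T_H − T_C) ⇒ T_H = T_C·COP_HP/(COP_HP − 1) = 279.00 × 17.4/(17.4 − 1) = 296 K.

T_H ≈ 296 K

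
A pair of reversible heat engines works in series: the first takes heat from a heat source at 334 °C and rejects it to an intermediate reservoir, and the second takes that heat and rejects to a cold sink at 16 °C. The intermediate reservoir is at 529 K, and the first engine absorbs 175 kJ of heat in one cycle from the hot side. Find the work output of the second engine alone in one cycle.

T_H = 334 °C → 334 + 273.15 = 607.15 K.
T_C = 16 °C → 16 + 273.15 = 289.15 K.
Heat entering the second stage: Q_m = Q_H·(T_m/T_H) = 175 × 529.00/607.15 = 152.5 kJ.
Second-stage efficiency η₂ = 1 − T_C/T_m = 1 − 289.15/529.00 = 0.4534, so W₂ = η₂·Q_m = 69.13 kJ.

W₂ ≈ 69.13 kJ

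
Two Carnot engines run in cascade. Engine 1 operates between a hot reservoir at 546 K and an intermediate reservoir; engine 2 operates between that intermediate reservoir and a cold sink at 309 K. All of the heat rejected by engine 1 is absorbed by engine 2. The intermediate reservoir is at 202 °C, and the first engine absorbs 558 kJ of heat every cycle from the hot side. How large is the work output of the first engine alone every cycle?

W₁ ≈ 72.41 kJ

T_m = 202 °C → 202 + 273.15 = 475.15 K.
First-stage efficiency η₁ = 1 − T_m/T_H = 1 − 475.15/546.00 = 0.1298.
W₁ = η₁·Q_H = 0.1298 × 558 = 72.41 kJ.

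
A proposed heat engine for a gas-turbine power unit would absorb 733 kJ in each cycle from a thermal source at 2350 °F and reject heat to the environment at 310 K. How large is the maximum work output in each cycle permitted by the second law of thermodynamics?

T_H = 2350 °F → (2350 − 32) × 5/9 = 1287.78 °C = 1560.93 K.
The second-law ceiling is the Carnot efficiency, η_max = 1 − T_C/T_H = 1 − 310.00/1560.93 = 0.8014.
W_max = η_max · Q_H = 0.8014 × 733 = 587.4 kJ.

W_max ≈ 587.4 kJ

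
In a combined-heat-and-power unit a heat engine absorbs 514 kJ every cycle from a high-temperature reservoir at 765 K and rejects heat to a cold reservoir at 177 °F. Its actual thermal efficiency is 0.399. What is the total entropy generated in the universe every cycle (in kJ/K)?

ΔS_univ ≈ 0.201 kJ/K

T_C = 177 °F → (177 − 32) × 5/9 = 80.56 °C = 353.71 K.
W = η·Q_H = 0.399 × 514 = 205.1 kJ, so Q_C = Q_H − W = 308.9 kJ.
Reservoir entropy changes: ΔS_H = −Q_H/T_H = −514/765.00 = -0.6719 kJ/K and ΔS_C = +Q_C/T_C = 308.9/353.71 = 0.8734 kJ/K.
ΔS_univ = −Q_H/T_H + Q_C/T_C = 0.201 kJ/K (> 0, since η = 0.399 < η_Carnot = 0.538).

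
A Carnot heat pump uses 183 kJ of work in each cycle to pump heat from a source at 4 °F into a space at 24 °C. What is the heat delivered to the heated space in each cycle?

Q_H ≈ 1370 kJ

T_H = 24 °C → 24 + 273.15 = 297.15 K.
T_C = 4 °F → (4 − 32) × 5/9 = -15.56 °C = 257.59 K.
COP_HP = T_H/(T_H − T_C) = 297.15/39.56 = 7.5122.
Q_H = COP_HP · W = 7.5122 × 183 = 1370 kJ.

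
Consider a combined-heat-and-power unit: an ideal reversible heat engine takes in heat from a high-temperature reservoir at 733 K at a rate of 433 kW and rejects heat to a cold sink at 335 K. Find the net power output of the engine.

Ẇ ≈ 235 kW

For a reversible engine, η = 1 − T_C/T_H = 1 − 335.00/733.00 = 0.5430.
W = η·Q_H = 0.5430 × 433 = 235 kW.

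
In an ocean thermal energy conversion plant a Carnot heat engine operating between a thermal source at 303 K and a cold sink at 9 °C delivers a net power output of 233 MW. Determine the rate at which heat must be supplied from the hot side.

Q̇_H ≈ 3390 MW

T_C = 9 °C → 9 + 273.15 = 282.15 K.
Carnot efficiency: η = 1 − T_C/T_H = 1 − 282.15/303.00 = 0.0688.
Q_H = W/η = 233/0.0688 = 3390 MW.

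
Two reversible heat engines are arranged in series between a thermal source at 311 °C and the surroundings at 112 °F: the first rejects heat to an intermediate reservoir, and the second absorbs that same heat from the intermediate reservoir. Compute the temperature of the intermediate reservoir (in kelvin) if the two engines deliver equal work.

T_m ≈ 451 K

T_H = 311 °C → 311 + 273.15 = 584.15 K.
T_C = 112 °F → (112 − 32) × 5/9 = 44.44 °C = 317.59 K.
For reversible stages Q_m = Q_H·(T_m/T_H). Setting W₁ = Q_H(1 − T_m/T_H) equal to W₂ = Q_m(1 − T_C/T_m) = Q_H·(T_m − T_C)/T_H gives T_H − T_m = T_m − T_C, so T_m = (T_H + T_C)/2 = (584.15 + 317.59)/2 = 451 K.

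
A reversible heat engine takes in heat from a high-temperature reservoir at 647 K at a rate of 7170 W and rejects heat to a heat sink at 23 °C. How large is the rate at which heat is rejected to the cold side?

Q̇_C ≈ 3282 W

T_C = 23 °C → 23 + 273.15 = 296.15 K.
Since the cycle is reversible, η = 1 − T_C/T_H = 1 − 296.15/647.00 = 0.5423.
For a reversible cycle Q_C/Q_H = T_C/T_H, so Q_C = 7170 × 296.15/647.00 = 3282 W.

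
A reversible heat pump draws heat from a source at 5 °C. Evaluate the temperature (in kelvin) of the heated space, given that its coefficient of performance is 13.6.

T_C = 5 °C → 5 + 273.15 = 278.15 K.
COP_HP = T_H/(T_H − T_C) ⇒ T_H = T_C·COP_HP/(COP_HP − 1) = 278.15 × 13.6/(13.6 − 1) = 300.2 K.

T_H ≈ 300.2 K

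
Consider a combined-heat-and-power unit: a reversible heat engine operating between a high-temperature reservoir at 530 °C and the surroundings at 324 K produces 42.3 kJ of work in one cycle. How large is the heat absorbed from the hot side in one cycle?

Q_H ≈ 70.9 kJ

T_H = 530 °C → 530 + 273.15 = 803.15 K.
The Carnot efficiency is η = 1 − T_C/T_H = 1 − 324.00/803.15 = 0.5966.
Q_H = W/η = 42.3/0.5966 = 70.9 kJ.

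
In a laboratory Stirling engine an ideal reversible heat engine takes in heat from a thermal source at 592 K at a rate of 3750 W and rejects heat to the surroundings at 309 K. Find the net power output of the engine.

Ẇ ≈ 1790 W

The Carnot efficiency is η = 1 − T_C/T_H = 1 − 309.00/592.00 = 0.4780.
W = η·Q_H = 0.4780 × 3750 = 1790 W.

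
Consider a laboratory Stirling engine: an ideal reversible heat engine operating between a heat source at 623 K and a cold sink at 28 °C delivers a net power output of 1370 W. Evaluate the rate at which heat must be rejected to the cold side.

Q̇_C ≈ 1280 W

T_C = 28 °C → 28 + 273.15 = 301.15 K.
Carnot efficiency: η = 1 − T_C/T_H = 1 − 301.15/623.00 = 0.5166.
Since Q_C/Q_H = T_C/T_H and Q_H = W/η, Q_C = W·T_C/(T_H − T_C) = 1370 × 301.15/321.85 = 1280 W.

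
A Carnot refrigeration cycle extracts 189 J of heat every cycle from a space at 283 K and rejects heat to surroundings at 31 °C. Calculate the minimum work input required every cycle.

T_H = 31 °C → 31 + 273.15 = 304.15 K.
Carnot COP: COP_R = T_C/(T_H − T_C) = 283.00/21.15 = 13.3806.
W = Q_C/COP_R = 189/13.3806 = 14.12 J.

W_in ≈ 14.12 J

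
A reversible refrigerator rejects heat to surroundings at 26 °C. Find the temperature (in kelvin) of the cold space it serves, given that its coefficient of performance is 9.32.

T_H = 26 °C → 26 + 273.15 = 299.15 K.
COP_R = T_C/(T_H − T_C) ⇒ T_C = T_H·COP_R/(1 + COP_R) = 299.15 × 9.32/(1 + 9.32) = 270 K.

T_C ≈ 270 K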